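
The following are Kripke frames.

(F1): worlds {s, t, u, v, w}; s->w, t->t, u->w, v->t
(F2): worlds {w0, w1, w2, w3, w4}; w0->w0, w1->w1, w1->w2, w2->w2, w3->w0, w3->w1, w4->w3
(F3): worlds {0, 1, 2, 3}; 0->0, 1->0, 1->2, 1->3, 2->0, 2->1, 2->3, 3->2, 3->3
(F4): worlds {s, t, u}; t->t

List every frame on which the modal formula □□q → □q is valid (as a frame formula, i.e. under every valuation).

This is the axiom for density; its first-order frame correspondent is ∀x ∀y (Rxy → ∃z (Rxz ∧ Rzy)).
(F1): fails — Ruw but no z with Ruz and Rzw.
(F2): fails — Rw4w3 but no z with Rw4z and Rzw3.
(F3): fails — R21 but no z with R2z and Rz1.
(F4): ✓.
Valid on: (F4).

(F4)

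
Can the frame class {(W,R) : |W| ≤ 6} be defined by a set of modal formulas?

If a class were modally definable it would be closed under disjoint unions (Goldblatt–Thomason).
Any modal formula valid on each of 7 disjoint one-world frames is valid on their disjoint union (validity is preserved under disjoint unions). Each one-world frame has |W|=1≤6, but the union has |W|=7.
Hence having at most 6 worlds is not modally definable.

No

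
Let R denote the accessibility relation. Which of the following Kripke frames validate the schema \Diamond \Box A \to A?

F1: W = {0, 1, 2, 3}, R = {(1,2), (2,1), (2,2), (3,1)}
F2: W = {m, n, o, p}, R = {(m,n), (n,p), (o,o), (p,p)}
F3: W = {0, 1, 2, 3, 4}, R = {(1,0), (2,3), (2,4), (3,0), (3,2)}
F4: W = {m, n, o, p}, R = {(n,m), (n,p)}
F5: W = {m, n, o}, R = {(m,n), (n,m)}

The schema corresponds to symmetry: \forall x \forall y (Rxy \to Ryx).
F1: fails — R31 but not R13.
F2: fails — Rnp but not Rpn.
F3: fails — R10 but not R01.
F4: fails — Rnm but not Rmn.
F5: ✓.

F5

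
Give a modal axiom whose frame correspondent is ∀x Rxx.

A defining formula is □p → p (the T axiom).

□p → p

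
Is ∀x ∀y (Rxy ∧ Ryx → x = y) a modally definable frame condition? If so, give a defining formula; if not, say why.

Modal frame validity is preserved under surjective bounded morphisms.
The 8-cycle (worlds a,b,c,d,e,f,g,h with a→b→c→d→e→f→g→h→a) is antisymmetric. Sending even-indexed worlds to s and odd-indexed worlds to t is a surjective bounded morphism onto the two-world frame with s↔t, which is not antisymmetric.
Hence antisymmetry is not modally definable.

Not definable by any modal formula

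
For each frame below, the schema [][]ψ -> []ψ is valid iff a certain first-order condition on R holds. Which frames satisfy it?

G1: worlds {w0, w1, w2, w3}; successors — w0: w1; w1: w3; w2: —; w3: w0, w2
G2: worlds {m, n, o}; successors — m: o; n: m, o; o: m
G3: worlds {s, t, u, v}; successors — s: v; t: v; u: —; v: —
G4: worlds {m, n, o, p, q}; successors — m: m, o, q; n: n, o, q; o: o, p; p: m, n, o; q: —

G4

Frame correspondent (Sahlqvist): forall x forall y (Rxy -> exists z (Rxz & Rzy)) — i.e. density.
G1: fails — Rw0w1 but no z with Rw0z and Rzw1.
G2: fails — Rmo but no z with Rmz and Rzo.
G3: fails — Rsv but no z with Rsz and Rzv.
G4: condition met.
Valid on: G4.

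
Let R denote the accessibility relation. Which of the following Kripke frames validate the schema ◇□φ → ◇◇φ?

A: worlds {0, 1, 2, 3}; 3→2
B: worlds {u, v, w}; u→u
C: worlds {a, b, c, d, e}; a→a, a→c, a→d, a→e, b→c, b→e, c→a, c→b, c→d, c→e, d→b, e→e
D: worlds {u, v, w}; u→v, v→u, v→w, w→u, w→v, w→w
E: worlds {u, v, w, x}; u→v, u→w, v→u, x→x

The schema corresponds to a generalized confluence (Geach) condition: ∀x ∀y (xRy → ∃w (yRw ∧ xR²w)).
A: fails — 3R2 but no w with 2Rw and 3R²w.
B: holds.
C: holds.
D: holds.
E: fails — uRw but no t with wRt and uR²t.
Valid on: B, C, D.

B, C, D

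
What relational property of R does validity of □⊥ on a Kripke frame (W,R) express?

This is the Ver axiom.
Its frame correspondent is emptiness of R — ∀x ∀y ¬Rxy.

emptiness of R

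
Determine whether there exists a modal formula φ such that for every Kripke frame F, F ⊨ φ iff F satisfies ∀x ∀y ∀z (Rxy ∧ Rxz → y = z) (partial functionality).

Yes — defined by ◇p → □p

The condition is partial functionality. A defining modal formula is ◇p → □p.
Suppose ◇p→□p is valid. Take Rxy, Rxz and set V(p)={y}. Then ◇p at x, so □p at x, so p at z, i.e. z=y.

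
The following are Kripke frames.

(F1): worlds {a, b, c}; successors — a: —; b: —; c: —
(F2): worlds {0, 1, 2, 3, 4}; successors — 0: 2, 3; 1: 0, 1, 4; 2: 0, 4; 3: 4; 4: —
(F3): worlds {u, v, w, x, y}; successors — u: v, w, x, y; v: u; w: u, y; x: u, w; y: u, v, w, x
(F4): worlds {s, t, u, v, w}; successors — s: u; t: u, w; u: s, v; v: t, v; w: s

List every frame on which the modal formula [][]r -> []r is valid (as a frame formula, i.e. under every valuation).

(F1)

Frame correspondent (Sahlqvist): forall x forall y (Rxy -> exists z (Rxz & Rzy)) — i.e. density.
(F1): satisfies the condition.
(F2): fails — R34 but no z with R3z and Rz4.
(F3): fails — Rvu but no z with Rvz and Rzu.
(F4): fails — Rus but no z with Ruz and Rzs.
Valid on: (F1).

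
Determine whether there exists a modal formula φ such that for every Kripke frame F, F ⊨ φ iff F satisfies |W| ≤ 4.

Not definable by any modal formula

If a class were modally definable it would be closed under disjoint unions (Goldblatt–Thomason).
Any modal formula valid on each of 5 disjoint one-world frames is valid on their disjoint union (validity is preserved under disjoint unions). Each one-world frame has |W|=1≤4, but the union has |W|=5.
So the class is not modally definable.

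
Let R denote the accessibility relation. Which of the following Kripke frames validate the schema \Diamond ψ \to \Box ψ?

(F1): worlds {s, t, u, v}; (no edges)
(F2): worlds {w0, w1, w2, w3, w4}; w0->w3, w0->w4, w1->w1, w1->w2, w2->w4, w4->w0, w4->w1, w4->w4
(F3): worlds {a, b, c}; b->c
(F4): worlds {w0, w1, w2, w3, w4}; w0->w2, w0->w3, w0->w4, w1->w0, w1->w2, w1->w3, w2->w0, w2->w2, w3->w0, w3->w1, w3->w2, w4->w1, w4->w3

The schema corresponds to partial functionality: \forall x \forall y \forall z (Rxy \wedge Rxz \to y = z).
(F1): condition met.
(F2): fails — w0 sees both w3 and w4.
(F3): condition met.
(F4): fails — w0 sees both w2 and w3.

(F1), (F3)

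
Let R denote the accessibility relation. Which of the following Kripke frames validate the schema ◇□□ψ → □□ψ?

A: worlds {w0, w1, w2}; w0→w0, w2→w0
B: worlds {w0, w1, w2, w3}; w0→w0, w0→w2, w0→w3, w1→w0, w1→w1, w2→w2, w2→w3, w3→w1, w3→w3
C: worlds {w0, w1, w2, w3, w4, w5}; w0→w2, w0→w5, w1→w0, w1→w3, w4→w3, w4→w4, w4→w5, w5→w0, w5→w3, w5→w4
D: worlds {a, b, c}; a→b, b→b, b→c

A

This is the axiom for a generalized confluence (Geach) condition; its first-order frame correspondent is ∀x ∀y ∀z ((xRy ∧ xR²z) → ∃w (yR²w ∧ z = w)).
A: satisfies the condition.
B: fails — w0Rw2, w0R²w0 but no w with w2R²w and w0=w.
C: fails — w0Rw2, w0R²w0 but no w with w2R²w and w0=w.
D: fails — bRc, bR²b but no w with cR²w and b=w.
Valid on: A.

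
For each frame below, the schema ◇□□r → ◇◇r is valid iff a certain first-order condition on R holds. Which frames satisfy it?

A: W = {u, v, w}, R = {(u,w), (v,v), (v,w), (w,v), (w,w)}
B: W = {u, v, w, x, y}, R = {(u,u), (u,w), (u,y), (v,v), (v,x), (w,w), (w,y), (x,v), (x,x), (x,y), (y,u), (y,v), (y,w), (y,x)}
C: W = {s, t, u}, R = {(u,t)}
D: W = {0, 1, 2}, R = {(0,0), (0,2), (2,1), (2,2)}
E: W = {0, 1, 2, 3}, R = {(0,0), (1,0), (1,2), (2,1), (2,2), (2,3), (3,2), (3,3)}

Frame correspondent (Sahlqvist): ∀x ∀y (xRy → ∃w (yR²w ∧ xR²w)) — i.e. a generalized confluence (Geach) condition.
A: holds.
B: holds.
C: fails — uRt but no w with tR²w and uR²w.
D: fails — 2R1 but no w with 1R²w and 2R²w.
E: holds.
Valid on: A, B, E.

A, B, E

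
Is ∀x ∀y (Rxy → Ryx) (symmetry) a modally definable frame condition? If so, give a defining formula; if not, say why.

Definable; q → □◇q defines it

Yes: it is symmetry, defined by the B schema q → □◇q.
Suppose q→□◇q is valid. Take Rxy and set V(q)={x}. Then q at x, so □◇q at x, so ◇q at y, so some z with Ryz has q; z=x, i.e. Ryx.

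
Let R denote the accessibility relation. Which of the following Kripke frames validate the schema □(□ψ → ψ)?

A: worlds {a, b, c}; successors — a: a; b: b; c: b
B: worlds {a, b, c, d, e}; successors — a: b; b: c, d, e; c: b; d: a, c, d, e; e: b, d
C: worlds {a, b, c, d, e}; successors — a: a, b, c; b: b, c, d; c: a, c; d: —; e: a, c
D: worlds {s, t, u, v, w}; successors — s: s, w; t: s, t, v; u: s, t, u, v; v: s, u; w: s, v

Frame correspondent (Sahlqvist): ∀x ∀y (Rxy → Ryy) — i.e. shift-reflexivity.
A: holds.
B: fails — Rbc but not Rcc.
C: fails — Rbd but not Rdd.
D: fails — Ruv but not Rvv.
Valid on: A.

A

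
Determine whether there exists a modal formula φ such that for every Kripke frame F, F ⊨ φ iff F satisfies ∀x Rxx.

Definable; □r → r defines it

Yes: it is reflexivity, defined by the T schema □r → r.
Suppose □r→r is valid. At any x set V(r)={w : Rxw}. Then □r holds at x, so r holds at x, i.e. Rxx.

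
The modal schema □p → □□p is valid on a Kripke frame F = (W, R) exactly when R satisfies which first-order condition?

This is the 4 axiom.
It corresponds to transitivity: ∀x ∀y ∀z (Rxy ∧ Ryz → Rxz).

transitivity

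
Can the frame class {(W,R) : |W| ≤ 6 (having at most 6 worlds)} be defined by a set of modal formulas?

If a class were modally definable it would be closed under disjoint unions (Goldblatt–Thomason).
Any modal formula valid on each of 7 disjoint one-world frames is valid on their disjoint union (validity is preserved under disjoint unions). Each one-world frame has |W|=1≤6, but the union has |W|=7.
Hence having at most 6 worlds is not modally definable.

No — not modally definable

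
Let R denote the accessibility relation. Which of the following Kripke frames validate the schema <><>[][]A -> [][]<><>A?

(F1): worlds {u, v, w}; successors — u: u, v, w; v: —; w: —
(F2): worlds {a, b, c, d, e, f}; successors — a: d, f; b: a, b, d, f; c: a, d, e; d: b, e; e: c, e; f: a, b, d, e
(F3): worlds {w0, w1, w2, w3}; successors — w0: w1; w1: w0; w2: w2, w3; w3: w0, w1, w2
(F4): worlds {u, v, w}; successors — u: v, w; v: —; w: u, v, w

Frame correspondent (Sahlqvist): forall x forall y forall z ((x R^2 y & x R^2 z) -> exists w (y R^2 w & z R^2 w)) — i.e. a generalized confluence (Geach) condition.
(F1): fails — uR²u, uR²v but no t with uR²t and vR²t.
(F2): condition met.
(F3): fails — w2R²w0, w2R²w1 but no w with w0R²w and w1R²w.
(F4): fails — uR²u, uR²v but no t with uR²t and vR²t.
Valid on: (F2).

(F2)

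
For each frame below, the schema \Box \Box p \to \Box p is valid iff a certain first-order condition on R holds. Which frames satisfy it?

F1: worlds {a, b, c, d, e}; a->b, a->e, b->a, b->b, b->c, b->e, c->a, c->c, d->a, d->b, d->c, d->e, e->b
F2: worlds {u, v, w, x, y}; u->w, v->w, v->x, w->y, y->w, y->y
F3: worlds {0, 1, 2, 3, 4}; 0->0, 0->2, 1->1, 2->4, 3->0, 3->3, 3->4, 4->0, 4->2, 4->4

F1, F3

Frame correspondent (Sahlqvist): \forall x \forall y (Rxy \to \exists z (Rxz \wedge Rzy)) — i.e. density.
F1: condition met.
F2: fails — Ruw but no z with Ruz and Rzw.
F3: condition met.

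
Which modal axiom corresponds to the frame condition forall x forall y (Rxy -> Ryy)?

□(□p → p)

A defining formula is □(□p → p) (the T□ axiom).
Suppose □(□p→p) is valid. Take Rxy and set V(p)={w : Ryw}. Then at y, □p holds; since □(□p→p) at x, □p→p at y, so p at y, i.e. Ryy.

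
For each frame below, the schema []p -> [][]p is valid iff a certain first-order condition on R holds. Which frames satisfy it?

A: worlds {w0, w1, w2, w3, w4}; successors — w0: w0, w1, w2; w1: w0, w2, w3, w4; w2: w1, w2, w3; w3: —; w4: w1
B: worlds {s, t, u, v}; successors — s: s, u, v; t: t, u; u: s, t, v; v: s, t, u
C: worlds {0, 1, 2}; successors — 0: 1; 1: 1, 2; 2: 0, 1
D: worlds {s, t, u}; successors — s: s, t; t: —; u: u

The schema corresponds to transitivity: forall x forall y forall z (Rxy & Ryz -> Rxz).
A: fails — Rw1w2 and Rw2w1 but not Rw1w1.
B: fails — Ruv and Rvu but not Ruu.
C: fails — R12 and R20 but not R10.
D: holds.
Valid on: D.

D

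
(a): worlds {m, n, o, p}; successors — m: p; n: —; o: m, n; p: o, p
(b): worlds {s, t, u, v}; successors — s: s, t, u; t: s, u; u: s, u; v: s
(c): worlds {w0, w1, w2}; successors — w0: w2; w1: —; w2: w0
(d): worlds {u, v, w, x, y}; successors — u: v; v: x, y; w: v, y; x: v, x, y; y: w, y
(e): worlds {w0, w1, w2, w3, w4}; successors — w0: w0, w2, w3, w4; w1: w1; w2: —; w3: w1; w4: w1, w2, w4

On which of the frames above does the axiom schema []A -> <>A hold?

The schema corresponds to seriality: forall x exists y Rxy.
(a): fails — world n has no successor.
(b): holds.
(c): fails — world w1 has no successor.
(d): holds.
(e): fails — world w2 has no successor.

(b), (d)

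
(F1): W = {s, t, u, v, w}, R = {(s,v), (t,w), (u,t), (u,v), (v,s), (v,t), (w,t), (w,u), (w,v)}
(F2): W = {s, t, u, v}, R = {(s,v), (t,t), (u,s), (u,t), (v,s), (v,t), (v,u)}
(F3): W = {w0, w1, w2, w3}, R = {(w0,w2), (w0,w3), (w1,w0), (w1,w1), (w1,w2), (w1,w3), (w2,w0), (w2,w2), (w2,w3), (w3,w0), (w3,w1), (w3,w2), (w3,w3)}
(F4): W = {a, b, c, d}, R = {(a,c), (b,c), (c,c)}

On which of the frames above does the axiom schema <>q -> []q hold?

Frame correspondent (Sahlqvist): forall x forall y forall z (Rxy & Rxz -> y = z) — i.e. partial functionality.
(F1): fails — u sees both t and v.
(F2): fails — u sees both s and t.
(F3): fails — w0 sees both w2 and w3.
(F4): holds.
Valid on: (F4).

(F4)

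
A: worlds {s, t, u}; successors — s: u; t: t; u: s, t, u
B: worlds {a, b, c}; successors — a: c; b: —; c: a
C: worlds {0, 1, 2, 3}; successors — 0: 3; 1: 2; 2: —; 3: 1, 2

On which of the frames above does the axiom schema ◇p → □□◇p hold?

This is the axiom for a generalized confluence (Geach) condition; its first-order frame correspondent is ∀x ∀y ∀z ((xRy ∧ xR²z) → ∃w (y = w ∧ zRw)).
A: fails — sRu, sR²t but no w with u=w and tRw.
B: condition met.
C: fails — 0R3, 0R²1 but no w with 3=w and 1Rw.

B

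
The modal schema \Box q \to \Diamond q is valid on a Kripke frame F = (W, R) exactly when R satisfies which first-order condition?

This schema is the D axiom.
It corresponds to seriality: \forall x \exists y Rxy.

Seriality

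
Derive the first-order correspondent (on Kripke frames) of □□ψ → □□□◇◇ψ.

∀x ∀z (xR³z → ∃w (xR²w ∧ zR²w))

This is a Sahlqvist (Geach-type) schema ◇^0□^2ψ → □^3◇^2ψ.
First-order correspondent: ∀x ∀z (xR³z → ∃w (xR²w ∧ zR²w)).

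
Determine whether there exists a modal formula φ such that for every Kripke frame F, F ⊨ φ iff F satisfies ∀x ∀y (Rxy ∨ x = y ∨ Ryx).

No

Modal frame validity is preserved under disjoint unions.
Take 3 disjoint single-world reflexive frames: each is trivially connected, but their disjoint union has 3 worlds with no edge between distinct components, so it is not connected.
So the class is not modally definable.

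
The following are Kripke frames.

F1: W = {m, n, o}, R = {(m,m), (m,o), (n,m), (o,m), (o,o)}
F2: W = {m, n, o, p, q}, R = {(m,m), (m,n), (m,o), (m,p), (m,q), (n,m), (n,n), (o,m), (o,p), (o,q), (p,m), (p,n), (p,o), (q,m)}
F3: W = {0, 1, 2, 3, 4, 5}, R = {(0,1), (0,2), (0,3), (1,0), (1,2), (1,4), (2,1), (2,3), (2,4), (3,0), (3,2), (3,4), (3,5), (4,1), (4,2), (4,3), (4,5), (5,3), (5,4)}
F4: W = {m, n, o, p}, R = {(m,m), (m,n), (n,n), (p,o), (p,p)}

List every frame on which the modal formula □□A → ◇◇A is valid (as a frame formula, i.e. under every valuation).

F1, F2, F3

This is the axiom for a generalized confluence (Geach) condition; its first-order frame correspondent is ∀x ∃w (xR²w ∧ xR²w).
F1: satisfies the condition.
F2: satisfies the condition.
F3: satisfies the condition.
F4: fails — at o but no w with oR²w and oR²w.
Valid on: F1, F2, F3.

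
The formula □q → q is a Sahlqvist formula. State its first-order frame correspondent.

Reflexivity

This is the T axiom.
Its frame correspondent is reflexivity — ∀x Rxx.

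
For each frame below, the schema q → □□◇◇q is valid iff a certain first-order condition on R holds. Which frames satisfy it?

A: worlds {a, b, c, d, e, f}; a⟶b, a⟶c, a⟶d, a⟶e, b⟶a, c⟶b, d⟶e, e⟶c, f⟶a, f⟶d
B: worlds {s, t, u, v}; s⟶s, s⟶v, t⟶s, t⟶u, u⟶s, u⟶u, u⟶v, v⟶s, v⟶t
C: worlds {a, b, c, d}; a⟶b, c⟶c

C

This is the axiom for a generalized confluence (Geach) condition; its first-order frame correspondent is ∀x ∀z (xR²z → ∃w (x = w ∧ zR²w)).
A: fails — aR²b but no w with a=w and bR²w.
B: fails — tR²v but no w with t=w and vR²w.
C: holds.
Valid on: C.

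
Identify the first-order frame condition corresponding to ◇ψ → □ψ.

This schema is the CD axiom.
Its frame correspondent is partial functionality — ∀x ∀y ∀z (Rxy ∧ Rxz → y = z).

Partial functionality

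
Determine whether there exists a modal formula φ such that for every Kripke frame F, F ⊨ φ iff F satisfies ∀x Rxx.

Yes — defined by □q → q

Yes: it is reflexivity, defined by the T schema □q → q.
Suppose □q→q is valid. At any x set V(q)={w : Rxw}. Then □q holds at x, so q holds at x, i.e. Rxx.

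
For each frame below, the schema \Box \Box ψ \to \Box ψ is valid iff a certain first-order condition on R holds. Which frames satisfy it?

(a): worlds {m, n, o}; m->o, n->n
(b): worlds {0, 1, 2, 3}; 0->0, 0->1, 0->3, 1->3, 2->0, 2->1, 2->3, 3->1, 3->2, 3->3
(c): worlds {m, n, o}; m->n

(b)

This is the axiom for density; its first-order frame correspondent is \forall x \forall y (Rxy \to \exists z (Rxz \wedge Rzy)).
(a): fails — Rmo but no z with Rmz and Rzo.
(b): satisfies the condition.
(c): fails — Rmn but no z with Rmz and Rzn.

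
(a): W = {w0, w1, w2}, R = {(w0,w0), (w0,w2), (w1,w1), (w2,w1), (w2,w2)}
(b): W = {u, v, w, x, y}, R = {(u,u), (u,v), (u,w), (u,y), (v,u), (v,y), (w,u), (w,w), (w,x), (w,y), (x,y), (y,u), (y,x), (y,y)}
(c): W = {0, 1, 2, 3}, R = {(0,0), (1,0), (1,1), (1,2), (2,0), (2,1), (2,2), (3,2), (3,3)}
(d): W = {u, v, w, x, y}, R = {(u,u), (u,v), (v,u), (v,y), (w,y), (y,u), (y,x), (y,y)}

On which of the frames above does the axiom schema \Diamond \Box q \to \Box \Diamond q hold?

(a), (b), (c)

Frame correspondent (Sahlqvist): \forall x \forall y \forall z (Rxy \wedge Rxz \to \exists w (Ryw \wedge Rzw)) — i.e. convergence.
(a): ✓.
(b): ✓.
(c): ✓.
(d): fails — Ryx and Ryx but x and x have no common successor.
Valid on: (a), (b), (c).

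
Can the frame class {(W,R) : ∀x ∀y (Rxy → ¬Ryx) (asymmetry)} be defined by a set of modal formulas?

Not modally definable

Any modally definable frame class is closed under surjective bounded morphisms.
The 5-cycle (worlds s,t,u,v,w with s→t→u→v→w→s) is asymmetric. Mapping every world to a single reflexive point • is a surjective bounded morphism, and the reflexive point is not asymmetric (R•• but asymmetry requires ¬R••).
So no modal formula (or set of formulas) defines exactly the asymmetric frames.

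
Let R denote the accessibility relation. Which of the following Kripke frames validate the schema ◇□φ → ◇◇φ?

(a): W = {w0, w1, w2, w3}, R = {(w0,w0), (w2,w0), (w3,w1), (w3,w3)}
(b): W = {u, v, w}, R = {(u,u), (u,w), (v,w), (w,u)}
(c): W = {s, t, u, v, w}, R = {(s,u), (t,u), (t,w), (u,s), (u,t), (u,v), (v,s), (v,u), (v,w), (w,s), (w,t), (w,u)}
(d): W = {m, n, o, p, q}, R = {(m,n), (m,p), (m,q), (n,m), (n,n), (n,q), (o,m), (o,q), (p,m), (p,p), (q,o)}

(b), (c), (d)

This is the axiom for a generalized confluence (Geach) condition; its first-order frame correspondent is ∀x ∀y (xRy → ∃w (yRw ∧ xR²w)).
(a): fails — w3Rw1 but no w with w1Rw and w3R²w.
(b): condition met.
(c): condition met.
(d): condition met.
Valid on: (b), (c), (d).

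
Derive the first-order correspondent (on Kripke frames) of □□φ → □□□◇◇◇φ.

This is a Sahlqvist (Geach-type) schema ◇^0□^2φ → □^3◇^3φ.
Minimal-valuation argument: fix x; take any y with xR^0y and any z with xR^3z. Set V(φ) to the set of worlds R-reachable from y in exactly 2 steps. Then □^2φ holds at y, so the antecedent holds at x; validity forces ◇^3φ at z, giving a w with zR^3w and yR^2w.
First-order correspondent: ∀x ∀z (xR³z → ∃w (xR²w ∧ zR³w)).

∀x ∀z (xR³z → ∃w (xR²w ∧ zR³w))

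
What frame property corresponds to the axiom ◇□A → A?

symmetry

This is frame-equivalent to A → □◇A (substitute ¬A for A and contrapose).
Suppose A→□◇A is valid. Take Rxy and set V(A)={x}. Then A at x, so □◇A at x, so ◇A at y, so some z with Ryz has A; z=x, i.e. Ryx.
The converse is a direct semantic check.
So the correspondent is symmetry.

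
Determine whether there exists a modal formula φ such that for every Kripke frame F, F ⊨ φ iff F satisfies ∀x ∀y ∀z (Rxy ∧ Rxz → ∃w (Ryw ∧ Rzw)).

Yes — defined by ◇□p → □◇p

The condition is convergence. A defining modal formula is ◇□p → □◇p.
Suppose ◇□p→□◇p is valid. Take Rxy, Rxz and set V(p)={w : Ryw}. Then □p at y so ◇□p at x, so □◇p at x, so ◇p at z, giving w with Rzw and Ryw.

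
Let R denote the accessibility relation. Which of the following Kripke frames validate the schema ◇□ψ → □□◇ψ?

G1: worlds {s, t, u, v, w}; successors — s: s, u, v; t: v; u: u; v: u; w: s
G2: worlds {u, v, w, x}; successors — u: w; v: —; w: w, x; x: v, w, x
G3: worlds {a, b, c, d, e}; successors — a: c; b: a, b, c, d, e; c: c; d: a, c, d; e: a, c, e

G1, G3

The schema corresponds to a generalized confluence (Geach) condition: ∀x ∀y ∀z ((xRy ∧ xR²z) → ∃w (yRw ∧ zRw)).
G1: satisfies the condition.
G2: fails — wRw, wR²v but no t with wRt and vRt.
G3: satisfies the condition.
Valid on: G1, G3.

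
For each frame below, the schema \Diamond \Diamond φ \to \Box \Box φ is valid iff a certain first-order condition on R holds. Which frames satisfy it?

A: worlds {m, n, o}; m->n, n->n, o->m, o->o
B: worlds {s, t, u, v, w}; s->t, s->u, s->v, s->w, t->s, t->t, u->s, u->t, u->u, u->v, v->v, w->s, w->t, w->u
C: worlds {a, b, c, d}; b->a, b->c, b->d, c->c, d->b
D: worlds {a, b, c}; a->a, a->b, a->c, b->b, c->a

none

This is the axiom for a generalized confluence (Geach) condition; its first-order frame correspondent is \forall x \forall y \forall z ((x R^2 y \wedge x R^2 z) \to \exists w (y = w \wedge z = w)).
A: fails — oR²m, oR²n but m ≠ n.
B: fails — sR²s, sR²t but s ≠ t.
C: fails — bR²b, bR²c but b ≠ c.
D: fails — aR²a, aR²b but a ≠ b.
Valid on no frame.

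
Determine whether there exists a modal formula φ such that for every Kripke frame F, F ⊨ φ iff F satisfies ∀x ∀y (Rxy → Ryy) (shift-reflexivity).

This is a Sahlqvist condition; the T□ axiom □(□r → r) defines it.
Suppose □(□r→r) is valid. Take Rxy and set V(r)={w : Ryw}. Then at y, □r holds; since □(□r→r) at x, □r→r at y, so r at y, i.e. Ryy.

Yes — defined by □(□r → r)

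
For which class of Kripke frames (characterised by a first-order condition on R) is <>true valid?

Seriality

◇⊤ holds at w iff w has a successor, so frame-validity of ◇⊤ is exactly seriality. Equivalently via □r → ◇r:
Suppose □r→◇r is valid. At any x set V(r)=W. Then □r at x, so ◇r at x, so x has a successor.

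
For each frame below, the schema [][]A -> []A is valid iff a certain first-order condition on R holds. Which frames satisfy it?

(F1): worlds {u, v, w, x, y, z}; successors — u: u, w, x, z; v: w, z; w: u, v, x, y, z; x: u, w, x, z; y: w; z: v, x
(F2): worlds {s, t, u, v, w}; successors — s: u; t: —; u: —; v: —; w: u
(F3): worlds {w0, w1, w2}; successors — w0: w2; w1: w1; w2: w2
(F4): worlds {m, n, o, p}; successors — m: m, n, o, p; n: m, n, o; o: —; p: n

(F3), (F4)

Frame correspondent (Sahlqvist): forall x forall y (Rxy -> exists z (Rxz & Rzy)) — i.e. density.
(F1): fails — Rvw but no t with Rvt and Rtw.
(F2): fails — Rsu but no z with Rsz and Rzu.
(F3): holds.
(F4): holds.
Valid on: (F3), (F4).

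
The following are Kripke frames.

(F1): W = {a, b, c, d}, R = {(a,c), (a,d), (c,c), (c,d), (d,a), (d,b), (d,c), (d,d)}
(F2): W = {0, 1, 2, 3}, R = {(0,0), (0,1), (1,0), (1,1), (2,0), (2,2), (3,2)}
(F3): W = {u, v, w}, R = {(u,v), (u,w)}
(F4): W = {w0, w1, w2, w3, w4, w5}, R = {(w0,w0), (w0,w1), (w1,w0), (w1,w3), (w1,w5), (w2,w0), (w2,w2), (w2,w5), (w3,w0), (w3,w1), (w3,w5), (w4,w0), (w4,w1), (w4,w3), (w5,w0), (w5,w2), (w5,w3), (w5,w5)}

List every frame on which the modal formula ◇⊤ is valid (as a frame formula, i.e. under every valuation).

Frame correspondent (Sahlqvist): ∀x ∃y Rxy — i.e. seriality.
(F1): fails — world b has no successor.
(F2): satisfies the condition.
(F3): fails — world v has no successor.
(F4): satisfies the condition.

(F2), (F4)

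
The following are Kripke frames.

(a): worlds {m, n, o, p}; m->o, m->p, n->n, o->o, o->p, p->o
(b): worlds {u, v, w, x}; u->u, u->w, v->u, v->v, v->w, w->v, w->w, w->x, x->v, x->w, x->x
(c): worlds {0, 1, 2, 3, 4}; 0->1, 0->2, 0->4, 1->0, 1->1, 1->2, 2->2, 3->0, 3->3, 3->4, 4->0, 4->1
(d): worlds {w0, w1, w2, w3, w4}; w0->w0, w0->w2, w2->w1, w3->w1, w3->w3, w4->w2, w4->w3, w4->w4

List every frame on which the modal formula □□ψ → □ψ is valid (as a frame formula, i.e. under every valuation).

(a), (b)

Frame correspondent (Sahlqvist): ∀x ∀y (Rxy → ∃z (Rxz ∧ Rzy)) — i.e. density.
(a): satisfies the condition.
(b): satisfies the condition.
(c): fails — R04 but no z with R0z and Rz4.
(d): fails — Rw2w1 but no z with Rw2z and Rzw1.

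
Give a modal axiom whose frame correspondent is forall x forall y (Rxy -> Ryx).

q → □◇q

The condition is symmetry. The B schema q → □◇q defines it.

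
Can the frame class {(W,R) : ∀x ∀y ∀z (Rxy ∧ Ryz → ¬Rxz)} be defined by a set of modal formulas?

Modal frame validity is preserved under surjective bounded morphisms.
The 3-cycle (worlds 0,1,2 with 0→1→2→0) is intransitive. Mapping every world to a single reflexive point • is a surjective bounded morphism; the reflexive point is not intransitive (R••∧R•• but R••).
So no modal formula (or set of formulas) defines exactly the intransitive frames.

No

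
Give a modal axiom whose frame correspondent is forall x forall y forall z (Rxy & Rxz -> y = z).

◇ψ → □ψ

The condition is partial functionality. The CD schema ◇ψ → □ψ defines it.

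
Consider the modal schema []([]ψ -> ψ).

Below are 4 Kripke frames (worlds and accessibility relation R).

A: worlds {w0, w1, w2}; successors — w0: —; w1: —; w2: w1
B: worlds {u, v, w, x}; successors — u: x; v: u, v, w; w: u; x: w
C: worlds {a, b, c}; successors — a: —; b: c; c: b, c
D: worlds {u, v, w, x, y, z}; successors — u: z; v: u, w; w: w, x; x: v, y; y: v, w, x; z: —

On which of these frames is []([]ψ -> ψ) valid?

none

Frame correspondent (Sahlqvist): forall x forall y (Rxy -> Ryy) — i.e. shift-reflexivity.
A: fails — Rw2w1 but not Rw1w1.
B: fails — Rxw but not Rww.
C: fails — Rcb but not Rbb.
D: fails — Ruz but not Rzz.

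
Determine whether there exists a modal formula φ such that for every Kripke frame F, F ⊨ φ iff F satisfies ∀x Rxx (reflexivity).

The condition is reflexivity. A defining modal formula is □r → r.
Suppose □r→r is valid. At any x set V(r)={w : Rxw}. Then □r holds at x, so r holds at x, i.e. Rxx.

Definable; □r → r defines it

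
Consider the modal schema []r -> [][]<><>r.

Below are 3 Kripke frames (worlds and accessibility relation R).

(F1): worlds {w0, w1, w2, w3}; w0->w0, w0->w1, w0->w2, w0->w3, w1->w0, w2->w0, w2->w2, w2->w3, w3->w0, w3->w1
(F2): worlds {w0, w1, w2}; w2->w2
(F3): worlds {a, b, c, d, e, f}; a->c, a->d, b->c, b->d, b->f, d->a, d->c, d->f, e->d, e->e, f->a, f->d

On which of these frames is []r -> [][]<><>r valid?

This is the axiom for a generalized confluence (Geach) condition; its first-order frame correspondent is forall x forall z (x R^2 z -> exists w (xRw & z R^2 w)).
(F1): holds.
(F2): holds.
(F3): fails — aR²c but no w with aRw and cR²w.
Valid on: (F1), (F2).

(F1), (F2)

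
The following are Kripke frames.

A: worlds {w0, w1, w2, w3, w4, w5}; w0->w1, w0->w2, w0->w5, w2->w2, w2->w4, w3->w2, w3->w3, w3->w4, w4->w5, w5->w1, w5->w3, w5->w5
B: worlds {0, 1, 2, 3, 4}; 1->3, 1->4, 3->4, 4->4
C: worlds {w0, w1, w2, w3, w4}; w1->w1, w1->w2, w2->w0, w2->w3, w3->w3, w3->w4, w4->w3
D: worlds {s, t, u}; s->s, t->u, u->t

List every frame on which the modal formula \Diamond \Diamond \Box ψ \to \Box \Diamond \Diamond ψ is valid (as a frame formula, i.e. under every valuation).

B, D

The schema corresponds to a generalized confluence (Geach) condition: \forall x \forall y \forall z ((x R^2 y \wedge xRz) \to \exists w (yRw \wedge z R^2 w)).
A: fails — w0R²w1, w0Rw1 but no w with w1Rw and w1R²w.
B: ✓.
C: fails — w1R²w0, w1Rw1 but no w with w0Rw and w1R²w.
D: ✓.
Valid on: B, D.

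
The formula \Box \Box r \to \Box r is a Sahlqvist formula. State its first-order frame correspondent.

Density

Suppose □□r→□r is valid. Take Rxy and set V(r)={w : xR²w}. Then □□r at x, so □r at x, so r at y, i.e. ∃z(Rxz∧Rzy).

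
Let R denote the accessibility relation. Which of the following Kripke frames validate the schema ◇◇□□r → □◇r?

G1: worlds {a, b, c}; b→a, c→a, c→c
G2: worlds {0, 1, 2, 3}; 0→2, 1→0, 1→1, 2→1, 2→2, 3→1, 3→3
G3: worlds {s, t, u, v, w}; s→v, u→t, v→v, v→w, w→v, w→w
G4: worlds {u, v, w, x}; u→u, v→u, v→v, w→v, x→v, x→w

The schema corresponds to a generalized confluence (Geach) condition: ∀x ∀y ∀z ((xR²y ∧ xRz) → ∃w (yR²w ∧ zRw)).
G1: fails — cR²a, cRa but no w with aR²w and aRw.
G2: satisfies the condition.
G3: satisfies the condition.
G4: fails — xR²u, xRw but no t with uR²t and wRt.

G2, G3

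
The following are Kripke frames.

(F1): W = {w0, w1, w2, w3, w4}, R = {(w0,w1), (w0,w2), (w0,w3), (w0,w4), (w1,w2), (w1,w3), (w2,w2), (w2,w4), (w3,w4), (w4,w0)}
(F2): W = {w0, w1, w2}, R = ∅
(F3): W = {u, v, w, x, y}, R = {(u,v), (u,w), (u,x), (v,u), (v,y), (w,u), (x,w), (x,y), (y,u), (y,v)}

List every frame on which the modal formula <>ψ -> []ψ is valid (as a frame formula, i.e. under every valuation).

(F2)

The schema corresponds to partial functionality: forall x forall y forall z (Rxy & Rxz -> y = z).
(F1): fails — w0 sees both w1 and w2.
(F2): condition met.
(F3): fails — u sees both v and w.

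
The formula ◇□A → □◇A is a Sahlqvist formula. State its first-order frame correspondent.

Suppose ◇□A→□◇A is valid. Take Rxy, Rxz and set V(A)={w : Ryw}. Then □A at y so ◇□A at x, so □◇A at x, so ◇A at z, giving w with Rzw and Ryw.
Conversely, on a frame with convergence the schema holds at every world under every valuation.
Frame condition: ∀x ∀y ∀z (Rxy ∧ Rxz → ∃w (Ryw ∧ Rzw)).

convergence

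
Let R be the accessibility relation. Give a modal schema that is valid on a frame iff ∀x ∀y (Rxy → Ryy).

□(□p → p)

A defining formula is □(□p → p) (the T□ axiom).
Suppose □(□p→p) is valid. Take Rxy and set V(p)={w : Ryw}. Then at y, □p holds; since □(□p→p) at x, □p→p at y, so p at y, i.e. Ryy.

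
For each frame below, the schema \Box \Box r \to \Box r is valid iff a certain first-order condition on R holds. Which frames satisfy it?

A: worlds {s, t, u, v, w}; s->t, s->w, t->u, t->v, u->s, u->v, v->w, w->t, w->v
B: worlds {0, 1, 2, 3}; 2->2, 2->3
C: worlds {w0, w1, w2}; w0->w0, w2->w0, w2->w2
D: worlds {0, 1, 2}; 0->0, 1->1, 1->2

B, C, D

Frame correspondent (Sahlqvist): \forall x \forall y (Rxy \to \exists z (Rxz \wedge Rzy)) — i.e. density.
A: fails — Ruv but no z with Ruz and Rzv.
B: condition met.
C: condition met.
D: condition met.
Valid on: B, C, D.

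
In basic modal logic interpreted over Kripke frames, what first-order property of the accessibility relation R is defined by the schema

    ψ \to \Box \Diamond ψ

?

Symmetry

Suppose ψ→□◇ψ is valid. Take Rxy and set V(ψ)={x}. Then ψ at x, so □◇ψ at x, so ◇ψ at y, so some z with Ryz has ψ; z=x, i.e. Ryx.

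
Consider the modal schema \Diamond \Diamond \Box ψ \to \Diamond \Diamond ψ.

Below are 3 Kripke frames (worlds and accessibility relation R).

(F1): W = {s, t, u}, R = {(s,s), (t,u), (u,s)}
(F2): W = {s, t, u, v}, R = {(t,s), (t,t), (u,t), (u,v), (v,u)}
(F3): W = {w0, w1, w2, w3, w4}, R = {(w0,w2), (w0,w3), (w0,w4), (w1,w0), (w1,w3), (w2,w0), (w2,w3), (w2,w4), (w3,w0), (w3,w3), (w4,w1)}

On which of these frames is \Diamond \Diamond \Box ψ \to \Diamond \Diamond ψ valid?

The schema corresponds to a generalized confluence (Geach) condition: \forall x \forall y (x R^2 y \to \exists w (yRw \wedge x R^2 w)).
(F1): satisfies the condition.
(F2): fails — tR²s but no w with sRw and tR²w.
(F3): fails — w1R²w4 but no w with w4Rw and w1R²w.
Valid on: (F1).

(F1)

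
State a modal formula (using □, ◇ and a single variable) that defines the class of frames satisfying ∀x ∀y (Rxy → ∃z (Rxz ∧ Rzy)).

□□q → □q

This is density; the standard corresponding axiom is C4: □□q → □q.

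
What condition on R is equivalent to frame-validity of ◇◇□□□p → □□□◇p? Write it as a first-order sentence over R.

This is a Sahlqvist (Geach-type) schema ◇^2□^3p → □^3◇^1p.
Minimal-valuation argument: fix x; take any y with xR^2y and any z with xR^3z. Set V(p) to the set of worlds R-reachable from y in exactly 3 steps. Then □^3p holds at y, so the antecedent holds at x; validity forces ◇^1p at z, giving a w with zR^1w and yR^3w.
First-order correspondent: ∀x ∀y ∀z ((xR²y ∧ xR³z) → ∃w (yR³w ∧ zRw)).

∀x ∀y ∀z ((xR²y ∧ xR³z) → ∃w (yR³w ∧ zRw))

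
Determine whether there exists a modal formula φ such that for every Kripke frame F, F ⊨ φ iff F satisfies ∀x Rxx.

The condition is reflexivity. A defining modal formula is □r → r.

Yes, by □r → r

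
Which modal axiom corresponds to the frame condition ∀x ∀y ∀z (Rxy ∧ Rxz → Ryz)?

◇s → □◇s

The condition is the Euclidean property. The 5 schema ◇s → □◇s defines it.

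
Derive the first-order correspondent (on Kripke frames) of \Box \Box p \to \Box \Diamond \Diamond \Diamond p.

This is a Sahlqvist (Geach-type) schema ◇^0□^2p → □^1◇^3p.
First-order correspondent: \forall x \forall z (xRz \to \exists w (x R^2 w \wedge z R^3 w)).

\forall x \forall z (xRz \to \exists w (x R^2 w \wedge z R^3 w))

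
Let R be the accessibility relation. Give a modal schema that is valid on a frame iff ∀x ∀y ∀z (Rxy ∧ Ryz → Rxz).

A defining formula is □r → □□r (the 4 axiom).
Suppose □r→□□r is valid. Take Rxy, Ryz and set V(r)={w : Rxw}. Then □r at x, so □□r at x, so □r at y, so r at z, i.e. Rxz.

□r → □□r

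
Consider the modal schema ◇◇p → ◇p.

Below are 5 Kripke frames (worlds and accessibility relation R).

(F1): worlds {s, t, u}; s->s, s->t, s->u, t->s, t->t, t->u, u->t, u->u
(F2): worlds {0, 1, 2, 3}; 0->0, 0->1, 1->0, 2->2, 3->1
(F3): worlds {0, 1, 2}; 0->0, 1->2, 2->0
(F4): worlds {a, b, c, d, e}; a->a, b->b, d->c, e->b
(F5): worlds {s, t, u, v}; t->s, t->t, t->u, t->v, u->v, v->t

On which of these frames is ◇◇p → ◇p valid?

(F4)

The schema corresponds to transitivity: ∀x ∀y ∀z (Rxy ∧ Ryz → Rxz).
(F1): fails — Rut and Rts but not Rus.
(F2): fails — R10 and R01 but not R11.
(F3): fails — R12 and R20 but not R10.
(F4): satisfies the condition.
(F5): fails — Ruv and Rvt but not Rut.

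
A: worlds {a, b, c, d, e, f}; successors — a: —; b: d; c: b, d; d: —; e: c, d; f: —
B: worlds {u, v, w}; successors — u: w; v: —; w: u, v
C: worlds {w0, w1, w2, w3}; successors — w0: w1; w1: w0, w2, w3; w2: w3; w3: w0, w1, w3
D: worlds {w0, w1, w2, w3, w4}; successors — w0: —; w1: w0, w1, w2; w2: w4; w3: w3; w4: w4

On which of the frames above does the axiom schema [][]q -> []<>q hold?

C

The schema corresponds to a generalized confluence (Geach) condition: forall x forall z (xRz -> exists w (x R^2 w & zRw)).
A: fails — bRd but no w with bR²w and dRw.
B: fails — wRv but no t with wR²t and vRt.
C: condition met.
D: fails — w1Rw0 but no w with w1R²w and w0Rw.
Valid on: C.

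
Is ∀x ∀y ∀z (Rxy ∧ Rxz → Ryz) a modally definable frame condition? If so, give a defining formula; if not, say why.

Yes — defined by ◇p → □◇p

This is a Sahlqvist condition; the 5 axiom ◇p → □◇p defines it.
Suppose ◇p→□◇p is valid. Take Rxy, Rxz and set V(p)={y}. Then ◇p at x, so □◇p at x, so ◇p at z, so some w with Rzw has p; w=y, i.e. Rzy. By symmetry of the argument, Ryz.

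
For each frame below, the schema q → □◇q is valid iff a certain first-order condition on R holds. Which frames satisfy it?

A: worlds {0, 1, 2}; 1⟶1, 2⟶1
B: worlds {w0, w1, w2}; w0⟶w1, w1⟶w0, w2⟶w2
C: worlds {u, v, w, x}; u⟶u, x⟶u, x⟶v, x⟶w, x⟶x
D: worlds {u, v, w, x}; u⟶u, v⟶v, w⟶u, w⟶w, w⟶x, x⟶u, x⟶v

B

Frame correspondent (Sahlqvist): ∀x ∀y (Rxy → Ryx) — i.e. symmetry.
A: fails — R21 but not R12.
B: holds.
C: fails — Rxw but not Rwx.
D: fails — Rwu but not Ruw.
Valid on: B.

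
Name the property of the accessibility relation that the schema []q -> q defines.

Suppose □q→q is valid. At any x set V(q)={w : Rxw}. Then □q holds at x, so q holds at x, i.e. Rxx.
Conversely, any frame satisfying forall x Rxx validates the schema.
Frame condition: forall x Rxx.

reflexivity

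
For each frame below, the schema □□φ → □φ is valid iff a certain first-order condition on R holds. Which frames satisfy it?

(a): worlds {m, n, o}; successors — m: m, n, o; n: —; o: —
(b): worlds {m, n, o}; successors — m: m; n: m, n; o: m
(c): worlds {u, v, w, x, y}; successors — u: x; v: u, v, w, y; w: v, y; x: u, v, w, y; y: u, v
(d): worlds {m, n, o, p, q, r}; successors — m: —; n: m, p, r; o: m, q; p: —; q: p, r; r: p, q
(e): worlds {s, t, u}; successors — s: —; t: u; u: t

(a), (b)

The schema corresponds to density: ∀x ∀y (Rxy → ∃z (Rxz ∧ Rzy)).
(a): holds.
(b): holds.
(c): fails — Rux but no z with Ruz and Rzx.
(d): fails — Rnr but no z with Rnz and Rzr.
(e): fails — Rtu but no z with Rtz and Rzu.
Valid on: (a), (b).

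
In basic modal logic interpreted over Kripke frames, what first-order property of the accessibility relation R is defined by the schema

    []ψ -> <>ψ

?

Seriality

Suppose □ψ→◇ψ is valid. At any x set V(ψ)=W. Then □ψ at x, so ◇ψ at x, so x has a successor.
Conversely, any frame satisfying forall x exists y Rxy validates the schema.
So the correspondent is seriality.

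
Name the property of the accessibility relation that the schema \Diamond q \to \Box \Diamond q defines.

The Euclidean property

This is the 5 axiom.
It corresponds to the Euclidean property: \forall x \forall y \forall z (Rxy \wedge Rxz \to Ryz).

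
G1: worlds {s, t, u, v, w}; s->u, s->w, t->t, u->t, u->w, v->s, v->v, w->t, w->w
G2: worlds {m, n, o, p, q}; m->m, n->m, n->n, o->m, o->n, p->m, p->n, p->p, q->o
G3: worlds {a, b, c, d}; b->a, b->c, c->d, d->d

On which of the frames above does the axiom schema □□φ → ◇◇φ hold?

This is the axiom for a generalized confluence (Geach) condition; its first-order frame correspondent is ∀x ∃w (xR²w ∧ xR²w).
G1: condition met.
G2: condition met.
G3: fails — at a but no w with aR²w and aR²w.
Valid on: G1, G2.

G1, G2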